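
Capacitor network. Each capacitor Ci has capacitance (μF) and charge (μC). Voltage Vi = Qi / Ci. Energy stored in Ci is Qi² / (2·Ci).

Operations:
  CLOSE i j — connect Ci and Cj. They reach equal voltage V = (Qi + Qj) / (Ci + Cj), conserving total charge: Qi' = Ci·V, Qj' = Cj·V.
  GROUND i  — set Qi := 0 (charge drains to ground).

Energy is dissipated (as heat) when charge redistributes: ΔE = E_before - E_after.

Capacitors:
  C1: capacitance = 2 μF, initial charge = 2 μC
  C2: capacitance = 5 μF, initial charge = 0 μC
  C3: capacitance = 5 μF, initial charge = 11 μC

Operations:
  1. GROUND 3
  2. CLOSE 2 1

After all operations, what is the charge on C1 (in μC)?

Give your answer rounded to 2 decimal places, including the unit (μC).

Answer: 0.57 μC

Derivation:
Initial: C1(2μF, Q=2μC, V=1.00V), C2(5μF, Q=0μC, V=0.00V), C3(5μF, Q=11μC, V=2.20V)
Op 1: GROUND 3: Q3=0; energy lost=12.100
Op 2: CLOSE 2-1: Q_total=2.00, C_total=7.00, V=0.29; Q2=1.43, Q1=0.57; dissipated=0.714
Final charges: Q1=0.57, Q2=1.43, Q3=0.00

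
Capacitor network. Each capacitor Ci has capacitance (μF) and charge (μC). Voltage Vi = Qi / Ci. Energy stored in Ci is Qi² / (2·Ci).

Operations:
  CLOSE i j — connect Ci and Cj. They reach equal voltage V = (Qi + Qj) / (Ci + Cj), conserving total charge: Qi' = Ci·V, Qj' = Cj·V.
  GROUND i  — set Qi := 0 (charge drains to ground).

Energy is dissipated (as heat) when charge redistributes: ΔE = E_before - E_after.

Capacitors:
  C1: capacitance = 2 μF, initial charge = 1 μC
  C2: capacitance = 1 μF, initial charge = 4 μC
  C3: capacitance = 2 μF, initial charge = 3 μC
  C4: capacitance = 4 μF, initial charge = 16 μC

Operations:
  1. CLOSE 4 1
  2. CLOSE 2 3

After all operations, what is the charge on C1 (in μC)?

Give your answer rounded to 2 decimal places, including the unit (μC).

Answer: 5.67 μC

Derivation:
Initial: C1(2μF, Q=1μC, V=0.50V), C2(1μF, Q=4μC, V=4.00V), C3(2μF, Q=3μC, V=1.50V), C4(4μF, Q=16μC, V=4.00V)
Op 1: CLOSE 4-1: Q_total=17.00, C_total=6.00, V=2.83; Q4=11.33, Q1=5.67; dissipated=8.167
Op 2: CLOSE 2-3: Q_total=7.00, C_total=3.00, V=2.33; Q2=2.33, Q3=4.67; dissipated=2.083
Final charges: Q1=5.67, Q2=2.33, Q3=4.67, Q4=11.33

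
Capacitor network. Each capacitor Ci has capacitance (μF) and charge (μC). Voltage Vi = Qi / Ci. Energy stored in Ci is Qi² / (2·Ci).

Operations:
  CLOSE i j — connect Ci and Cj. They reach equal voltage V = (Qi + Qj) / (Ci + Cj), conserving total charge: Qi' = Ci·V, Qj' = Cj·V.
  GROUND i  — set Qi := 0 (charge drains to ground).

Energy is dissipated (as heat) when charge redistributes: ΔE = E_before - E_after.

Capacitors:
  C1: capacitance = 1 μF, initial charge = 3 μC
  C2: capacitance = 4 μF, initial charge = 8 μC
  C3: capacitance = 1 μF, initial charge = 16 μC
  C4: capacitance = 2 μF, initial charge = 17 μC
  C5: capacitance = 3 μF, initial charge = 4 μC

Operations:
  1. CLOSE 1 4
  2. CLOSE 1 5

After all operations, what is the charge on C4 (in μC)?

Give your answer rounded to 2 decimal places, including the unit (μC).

Answer: 13.33 μC

Derivation:
Initial: C1(1μF, Q=3μC, V=3.00V), C2(4μF, Q=8μC, V=2.00V), C3(1μF, Q=16μC, V=16.00V), C4(2μF, Q=17μC, V=8.50V), C5(3μF, Q=4μC, V=1.33V)
Op 1: CLOSE 1-4: Q_total=20.00, C_total=3.00, V=6.67; Q1=6.67, Q4=13.33; dissipated=10.083
Op 2: CLOSE 1-5: Q_total=10.67, C_total=4.00, V=2.67; Q1=2.67, Q5=8.00; dissipated=10.667
Final charges: Q1=2.67, Q2=8.00, Q3=16.00, Q4=13.33, Q5=8.00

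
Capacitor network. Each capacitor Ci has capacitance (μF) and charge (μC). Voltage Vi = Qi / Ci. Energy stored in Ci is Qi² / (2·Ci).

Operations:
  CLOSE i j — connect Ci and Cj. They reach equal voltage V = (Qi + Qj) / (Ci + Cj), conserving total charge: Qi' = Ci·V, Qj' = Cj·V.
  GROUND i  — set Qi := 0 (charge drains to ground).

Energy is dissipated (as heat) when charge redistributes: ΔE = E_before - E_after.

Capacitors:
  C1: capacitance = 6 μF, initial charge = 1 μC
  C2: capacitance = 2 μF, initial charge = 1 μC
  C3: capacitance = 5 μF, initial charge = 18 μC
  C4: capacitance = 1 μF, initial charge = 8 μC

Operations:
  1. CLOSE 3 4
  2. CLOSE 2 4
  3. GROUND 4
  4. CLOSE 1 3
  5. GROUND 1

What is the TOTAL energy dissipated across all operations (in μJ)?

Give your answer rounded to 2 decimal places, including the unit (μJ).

Answer: 50.96 μJ

Derivation:
Initial: C1(6μF, Q=1μC, V=0.17V), C2(2μF, Q=1μC, V=0.50V), C3(5μF, Q=18μC, V=3.60V), C4(1μF, Q=8μC, V=8.00V)
Op 1: CLOSE 3-4: Q_total=26.00, C_total=6.00, V=4.33; Q3=21.67, Q4=4.33; dissipated=8.067
Op 2: CLOSE 2-4: Q_total=5.33, C_total=3.00, V=1.78; Q2=3.56, Q4=1.78; dissipated=4.898
Op 3: GROUND 4: Q4=0; energy lost=1.580
Op 4: CLOSE 1-3: Q_total=22.67, C_total=11.00, V=2.06; Q1=12.36, Q3=10.30; dissipated=23.674
Op 5: GROUND 1: Q1=0; energy lost=12.738
Total dissipated: 50.958 μJ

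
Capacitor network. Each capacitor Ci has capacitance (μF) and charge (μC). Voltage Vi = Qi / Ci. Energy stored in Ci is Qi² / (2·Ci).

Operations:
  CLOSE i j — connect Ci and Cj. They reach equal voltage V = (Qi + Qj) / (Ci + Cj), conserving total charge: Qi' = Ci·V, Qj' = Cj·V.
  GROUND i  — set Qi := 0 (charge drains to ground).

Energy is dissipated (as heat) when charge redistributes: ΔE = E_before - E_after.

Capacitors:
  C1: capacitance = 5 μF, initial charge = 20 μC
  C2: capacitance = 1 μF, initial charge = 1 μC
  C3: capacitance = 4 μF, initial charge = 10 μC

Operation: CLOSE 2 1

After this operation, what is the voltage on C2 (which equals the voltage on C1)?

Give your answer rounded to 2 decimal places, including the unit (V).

Initial: C1(5μF, Q=20μC, V=4.00V), C2(1μF, Q=1μC, V=1.00V), C3(4μF, Q=10μC, V=2.50V)
Op 1: CLOSE 2-1: Q_total=21.00, C_total=6.00, V=3.50; Q2=3.50, Q1=17.50; dissipated=3.750

Answer: 3.50 V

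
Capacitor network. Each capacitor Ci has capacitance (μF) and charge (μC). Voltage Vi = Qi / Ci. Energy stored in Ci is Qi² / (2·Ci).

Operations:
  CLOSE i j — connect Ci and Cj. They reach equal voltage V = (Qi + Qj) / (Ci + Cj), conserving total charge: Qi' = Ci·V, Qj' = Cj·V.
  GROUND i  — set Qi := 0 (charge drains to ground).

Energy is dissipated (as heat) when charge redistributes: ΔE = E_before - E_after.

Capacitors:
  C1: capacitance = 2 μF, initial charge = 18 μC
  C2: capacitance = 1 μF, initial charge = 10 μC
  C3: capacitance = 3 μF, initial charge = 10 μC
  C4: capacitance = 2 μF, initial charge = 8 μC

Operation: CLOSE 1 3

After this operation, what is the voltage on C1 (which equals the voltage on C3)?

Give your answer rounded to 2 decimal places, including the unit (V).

Answer: 5.60 V

Derivation:
Initial: C1(2μF, Q=18μC, V=9.00V), C2(1μF, Q=10μC, V=10.00V), C3(3μF, Q=10μC, V=3.33V), C4(2μF, Q=8μC, V=4.00V)
Op 1: CLOSE 1-3: Q_total=28.00, C_total=5.00, V=5.60; Q1=11.20, Q3=16.80; dissipated=19.267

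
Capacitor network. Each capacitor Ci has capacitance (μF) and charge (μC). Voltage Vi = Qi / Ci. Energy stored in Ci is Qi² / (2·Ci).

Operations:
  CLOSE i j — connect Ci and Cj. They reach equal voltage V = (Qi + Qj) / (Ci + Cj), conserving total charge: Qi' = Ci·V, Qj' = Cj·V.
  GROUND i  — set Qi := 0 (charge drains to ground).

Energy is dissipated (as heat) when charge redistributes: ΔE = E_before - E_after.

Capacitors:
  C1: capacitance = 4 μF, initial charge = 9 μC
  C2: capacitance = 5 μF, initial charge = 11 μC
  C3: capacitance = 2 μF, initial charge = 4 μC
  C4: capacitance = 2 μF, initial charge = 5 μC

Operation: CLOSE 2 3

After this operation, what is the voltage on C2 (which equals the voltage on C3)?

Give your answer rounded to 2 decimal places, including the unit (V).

Initial: C1(4μF, Q=9μC, V=2.25V), C2(5μF, Q=11μC, V=2.20V), C3(2μF, Q=4μC, V=2.00V), C4(2μF, Q=5μC, V=2.50V)
Op 1: CLOSE 2-3: Q_total=15.00, C_total=7.00, V=2.14; Q2=10.71, Q3=4.29; dissipated=0.029

Answer: 2.14 V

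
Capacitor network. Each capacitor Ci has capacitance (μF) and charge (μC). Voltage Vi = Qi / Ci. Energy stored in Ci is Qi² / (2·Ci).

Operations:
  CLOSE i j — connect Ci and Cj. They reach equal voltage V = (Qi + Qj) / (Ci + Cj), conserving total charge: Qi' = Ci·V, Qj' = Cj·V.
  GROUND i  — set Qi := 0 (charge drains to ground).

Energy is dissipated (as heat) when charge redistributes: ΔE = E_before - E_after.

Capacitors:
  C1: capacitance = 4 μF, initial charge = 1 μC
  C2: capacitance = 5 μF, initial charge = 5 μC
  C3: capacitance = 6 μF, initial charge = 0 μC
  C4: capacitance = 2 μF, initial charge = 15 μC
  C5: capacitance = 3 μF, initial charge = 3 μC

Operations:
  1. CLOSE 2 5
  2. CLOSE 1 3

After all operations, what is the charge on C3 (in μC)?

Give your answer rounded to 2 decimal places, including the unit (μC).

Answer: 0.60 μC

Derivation:
Initial: C1(4μF, Q=1μC, V=0.25V), C2(5μF, Q=5μC, V=1.00V), C3(6μF, Q=0μC, V=0.00V), C4(2μF, Q=15μC, V=7.50V), C5(3μF, Q=3μC, V=1.00V)
Op 1: CLOSE 2-5: Q_total=8.00, C_total=8.00, V=1.00; Q2=5.00, Q5=3.00; dissipated=0.000
Op 2: CLOSE 1-3: Q_total=1.00, C_total=10.00, V=0.10; Q1=0.40, Q3=0.60; dissipated=0.075
Final charges: Q1=0.40, Q2=5.00, Q3=0.60, Q4=15.00, Q5=3.00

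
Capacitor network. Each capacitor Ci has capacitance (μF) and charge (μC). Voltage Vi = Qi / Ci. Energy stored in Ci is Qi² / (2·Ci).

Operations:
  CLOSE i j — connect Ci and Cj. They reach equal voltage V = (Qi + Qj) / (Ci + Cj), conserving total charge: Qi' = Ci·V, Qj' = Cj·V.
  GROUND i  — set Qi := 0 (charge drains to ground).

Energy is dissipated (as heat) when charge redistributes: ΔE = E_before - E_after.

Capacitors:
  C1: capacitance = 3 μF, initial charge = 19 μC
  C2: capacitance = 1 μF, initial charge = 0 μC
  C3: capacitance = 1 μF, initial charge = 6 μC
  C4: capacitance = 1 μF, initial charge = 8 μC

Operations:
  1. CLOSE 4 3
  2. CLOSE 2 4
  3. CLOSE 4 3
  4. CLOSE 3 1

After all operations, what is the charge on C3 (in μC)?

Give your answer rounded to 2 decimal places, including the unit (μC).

Answer: 6.06 μC

Derivation:
Initial: C1(3μF, Q=19μC, V=6.33V), C2(1μF, Q=0μC, V=0.00V), C3(1μF, Q=6μC, V=6.00V), C4(1μF, Q=8μC, V=8.00V)
Op 1: CLOSE 4-3: Q_total=14.00, C_total=2.00, V=7.00; Q4=7.00, Q3=7.00; dissipated=1.000
Op 2: CLOSE 2-4: Q_total=7.00, C_total=2.00, V=3.50; Q2=3.50, Q4=3.50; dissipated=12.250
Op 3: CLOSE 4-3: Q_total=10.50, C_total=2.00, V=5.25; Q4=5.25, Q3=5.25; dissipated=3.062
Op 4: CLOSE 3-1: Q_total=24.25, C_total=4.00, V=6.06; Q3=6.06, Q1=18.19; dissipated=0.440
Final charges: Q1=18.19, Q2=3.50, Q3=6.06, Q4=5.25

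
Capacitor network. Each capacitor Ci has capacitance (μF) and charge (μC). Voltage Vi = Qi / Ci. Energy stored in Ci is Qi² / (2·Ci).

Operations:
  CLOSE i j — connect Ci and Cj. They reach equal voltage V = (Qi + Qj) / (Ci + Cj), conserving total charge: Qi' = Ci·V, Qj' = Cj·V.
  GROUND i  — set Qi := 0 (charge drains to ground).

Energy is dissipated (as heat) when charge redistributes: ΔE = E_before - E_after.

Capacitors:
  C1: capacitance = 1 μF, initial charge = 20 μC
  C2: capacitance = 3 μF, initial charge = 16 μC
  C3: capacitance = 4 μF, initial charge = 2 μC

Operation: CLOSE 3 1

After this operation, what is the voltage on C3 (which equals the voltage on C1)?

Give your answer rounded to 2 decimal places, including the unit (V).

Answer: 4.40 V

Derivation:
Initial: C1(1μF, Q=20μC, V=20.00V), C2(3μF, Q=16μC, V=5.33V), C3(4μF, Q=2μC, V=0.50V)
Op 1: CLOSE 3-1: Q_total=22.00, C_total=5.00, V=4.40; Q3=17.60, Q1=4.40; dissipated=152.100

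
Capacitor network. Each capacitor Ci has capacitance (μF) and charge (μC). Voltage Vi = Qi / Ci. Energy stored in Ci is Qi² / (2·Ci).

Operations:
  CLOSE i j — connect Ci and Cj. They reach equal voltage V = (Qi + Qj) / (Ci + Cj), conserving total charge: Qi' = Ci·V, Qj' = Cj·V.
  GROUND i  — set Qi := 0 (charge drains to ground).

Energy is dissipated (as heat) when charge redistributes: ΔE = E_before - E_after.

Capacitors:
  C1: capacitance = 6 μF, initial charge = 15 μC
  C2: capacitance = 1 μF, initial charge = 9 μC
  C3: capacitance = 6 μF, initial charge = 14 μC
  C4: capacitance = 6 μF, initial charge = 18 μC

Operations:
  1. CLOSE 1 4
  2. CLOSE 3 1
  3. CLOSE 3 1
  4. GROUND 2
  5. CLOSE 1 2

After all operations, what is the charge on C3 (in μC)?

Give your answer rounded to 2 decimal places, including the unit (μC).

Answer: 15.25 μC

Derivation:
Initial: C1(6μF, Q=15μC, V=2.50V), C2(1μF, Q=9μC, V=9.00V), C3(6μF, Q=14μC, V=2.33V), C4(6μF, Q=18μC, V=3.00V)
Op 1: CLOSE 1-4: Q_total=33.00, C_total=12.00, V=2.75; Q1=16.50, Q4=16.50; dissipated=0.375
Op 2: CLOSE 3-1: Q_total=30.50, C_total=12.00, V=2.54; Q3=15.25, Q1=15.25; dissipated=0.260
Op 3: CLOSE 3-1: Q_total=30.50, C_total=12.00, V=2.54; Q3=15.25, Q1=15.25; dissipated=0.000
Op 4: GROUND 2: Q2=0; energy lost=40.500
Op 5: CLOSE 1-2: Q_total=15.25, C_total=7.00, V=2.18; Q1=13.07, Q2=2.18; dissipated=2.769
Final charges: Q1=13.07, Q2=2.18, Q3=15.25, Q4=16.50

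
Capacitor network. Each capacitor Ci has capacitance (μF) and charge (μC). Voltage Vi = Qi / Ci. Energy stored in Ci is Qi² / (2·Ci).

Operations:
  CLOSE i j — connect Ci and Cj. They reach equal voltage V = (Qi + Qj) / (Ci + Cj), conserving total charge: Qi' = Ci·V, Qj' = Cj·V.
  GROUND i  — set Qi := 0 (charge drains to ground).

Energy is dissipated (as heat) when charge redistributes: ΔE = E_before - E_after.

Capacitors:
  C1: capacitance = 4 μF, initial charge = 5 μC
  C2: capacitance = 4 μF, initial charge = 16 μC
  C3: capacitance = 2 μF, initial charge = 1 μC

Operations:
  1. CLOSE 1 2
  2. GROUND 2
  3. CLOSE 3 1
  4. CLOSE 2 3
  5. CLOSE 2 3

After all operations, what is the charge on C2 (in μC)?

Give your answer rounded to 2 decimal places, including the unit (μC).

Answer: 2.56 μC

Derivation:
Initial: C1(4μF, Q=5μC, V=1.25V), C2(4μF, Q=16μC, V=4.00V), C3(2μF, Q=1μC, V=0.50V)
Op 1: CLOSE 1-2: Q_total=21.00, C_total=8.00, V=2.62; Q1=10.50, Q2=10.50; dissipated=7.562
Op 2: GROUND 2: Q2=0; energy lost=13.781
Op 3: CLOSE 3-1: Q_total=11.50, C_total=6.00, V=1.92; Q3=3.83, Q1=7.67; dissipated=3.010
Op 4: CLOSE 2-3: Q_total=3.83, C_total=6.00, V=0.64; Q2=2.56, Q3=1.28; dissipated=2.449
Op 5: CLOSE 2-3: Q_total=3.83, C_total=6.00, V=0.64; Q2=2.56, Q3=1.28; dissipated=0.000
Final charges: Q1=7.67, Q2=2.56, Q3=1.28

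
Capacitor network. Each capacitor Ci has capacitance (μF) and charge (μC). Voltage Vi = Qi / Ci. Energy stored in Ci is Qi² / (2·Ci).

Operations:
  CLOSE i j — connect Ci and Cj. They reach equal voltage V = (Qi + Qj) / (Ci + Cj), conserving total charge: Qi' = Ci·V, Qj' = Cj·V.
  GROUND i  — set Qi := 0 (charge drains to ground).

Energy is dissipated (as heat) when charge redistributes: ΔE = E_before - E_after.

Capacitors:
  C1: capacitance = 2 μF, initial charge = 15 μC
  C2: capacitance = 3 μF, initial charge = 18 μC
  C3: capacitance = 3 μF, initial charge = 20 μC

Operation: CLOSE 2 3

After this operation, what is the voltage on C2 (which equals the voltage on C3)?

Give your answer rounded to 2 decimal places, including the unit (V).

Answer: 6.33 V

Derivation:
Initial: C1(2μF, Q=15μC, V=7.50V), C2(3μF, Q=18μC, V=6.00V), C3(3μF, Q=20μC, V=6.67V)
Op 1: CLOSE 2-3: Q_total=38.00, C_total=6.00, V=6.33; Q2=19.00, Q3=19.00; dissipated=0.333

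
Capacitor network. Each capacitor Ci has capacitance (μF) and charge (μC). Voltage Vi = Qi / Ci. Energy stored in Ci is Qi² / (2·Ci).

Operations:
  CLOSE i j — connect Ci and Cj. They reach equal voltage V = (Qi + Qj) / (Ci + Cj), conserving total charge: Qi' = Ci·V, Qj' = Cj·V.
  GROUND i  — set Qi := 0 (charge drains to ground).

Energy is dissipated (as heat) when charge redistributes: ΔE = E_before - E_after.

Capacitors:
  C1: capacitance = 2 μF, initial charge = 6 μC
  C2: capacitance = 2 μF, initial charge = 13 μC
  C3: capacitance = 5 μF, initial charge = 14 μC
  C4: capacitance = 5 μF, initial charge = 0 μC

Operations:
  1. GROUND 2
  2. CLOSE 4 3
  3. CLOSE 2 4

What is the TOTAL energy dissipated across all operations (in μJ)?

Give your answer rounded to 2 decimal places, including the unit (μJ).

Answer: 53.45 μJ

Derivation:
Initial: C1(2μF, Q=6μC, V=3.00V), C2(2μF, Q=13μC, V=6.50V), C3(5μF, Q=14μC, V=2.80V), C4(5μF, Q=0μC, V=0.00V)
Op 1: GROUND 2: Q2=0; energy lost=42.250
Op 2: CLOSE 4-3: Q_total=14.00, C_total=10.00, V=1.40; Q4=7.00, Q3=7.00; dissipated=9.800
Op 3: CLOSE 2-4: Q_total=7.00, C_total=7.00, V=1.00; Q2=2.00, Q4=5.00; dissipated=1.400
Total dissipated: 53.450 μJ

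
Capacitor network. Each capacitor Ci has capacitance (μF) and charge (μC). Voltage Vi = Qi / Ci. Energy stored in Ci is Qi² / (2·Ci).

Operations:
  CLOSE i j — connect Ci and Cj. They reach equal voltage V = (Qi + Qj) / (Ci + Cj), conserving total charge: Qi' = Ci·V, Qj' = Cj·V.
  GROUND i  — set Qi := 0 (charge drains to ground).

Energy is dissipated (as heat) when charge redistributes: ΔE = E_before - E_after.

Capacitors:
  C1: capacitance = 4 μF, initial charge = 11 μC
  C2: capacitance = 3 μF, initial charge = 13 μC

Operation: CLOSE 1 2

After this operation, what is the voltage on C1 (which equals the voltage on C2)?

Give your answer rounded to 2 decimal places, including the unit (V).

Answer: 3.43 V

Derivation:
Initial: C1(4μF, Q=11μC, V=2.75V), C2(3μF, Q=13μC, V=4.33V)
Op 1: CLOSE 1-2: Q_total=24.00, C_total=7.00, V=3.43; Q1=13.71, Q2=10.29; dissipated=2.149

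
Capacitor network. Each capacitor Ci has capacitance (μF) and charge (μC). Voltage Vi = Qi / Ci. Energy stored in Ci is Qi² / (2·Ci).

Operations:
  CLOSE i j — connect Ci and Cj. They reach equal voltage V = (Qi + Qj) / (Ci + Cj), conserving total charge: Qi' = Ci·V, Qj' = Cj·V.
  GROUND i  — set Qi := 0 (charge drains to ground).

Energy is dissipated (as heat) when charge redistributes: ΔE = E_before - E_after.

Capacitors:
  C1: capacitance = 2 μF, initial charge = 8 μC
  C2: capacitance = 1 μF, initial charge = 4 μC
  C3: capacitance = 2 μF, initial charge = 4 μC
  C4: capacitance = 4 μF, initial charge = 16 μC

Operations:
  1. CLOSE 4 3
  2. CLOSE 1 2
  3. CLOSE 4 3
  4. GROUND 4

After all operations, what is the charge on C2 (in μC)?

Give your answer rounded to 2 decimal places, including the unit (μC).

Answer: 4.00 μC

Derivation:
Initial: C1(2μF, Q=8μC, V=4.00V), C2(1μF, Q=4μC, V=4.00V), C3(2μF, Q=4μC, V=2.00V), C4(4μF, Q=16μC, V=4.00V)
Op 1: CLOSE 4-3: Q_total=20.00, C_total=6.00, V=3.33; Q4=13.33, Q3=6.67; dissipated=2.667
Op 2: CLOSE 1-2: Q_total=12.00, C_total=3.00, V=4.00; Q1=8.00, Q2=4.00; dissipated=0.000
Op 3: CLOSE 4-3: Q_total=20.00, C_total=6.00, V=3.33; Q4=13.33, Q3=6.67; dissipated=0.000
Op 4: GROUND 4: Q4=0; energy lost=22.222
Final charges: Q1=8.00, Q2=4.00, Q3=6.67, Q4=0.00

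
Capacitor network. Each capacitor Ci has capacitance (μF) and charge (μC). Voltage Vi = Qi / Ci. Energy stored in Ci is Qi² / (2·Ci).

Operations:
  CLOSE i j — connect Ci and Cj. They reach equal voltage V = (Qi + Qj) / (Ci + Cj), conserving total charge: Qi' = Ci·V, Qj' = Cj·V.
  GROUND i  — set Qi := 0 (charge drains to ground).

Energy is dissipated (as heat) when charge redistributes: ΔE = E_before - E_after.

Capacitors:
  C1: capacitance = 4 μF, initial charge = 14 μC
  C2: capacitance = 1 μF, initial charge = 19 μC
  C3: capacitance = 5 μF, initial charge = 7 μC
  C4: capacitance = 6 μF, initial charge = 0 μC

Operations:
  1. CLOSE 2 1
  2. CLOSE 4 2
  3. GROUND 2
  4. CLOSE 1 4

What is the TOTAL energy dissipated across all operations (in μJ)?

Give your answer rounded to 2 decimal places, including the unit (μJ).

Answer: 153.62 μJ

Derivation:
Initial: C1(4μF, Q=14μC, V=3.50V), C2(1μF, Q=19μC, V=19.00V), C3(5μF, Q=7μC, V=1.40V), C4(6μF, Q=0μC, V=0.00V)
Op 1: CLOSE 2-1: Q_total=33.00, C_total=5.00, V=6.60; Q2=6.60, Q1=26.40; dissipated=96.100
Op 2: CLOSE 4-2: Q_total=6.60, C_total=7.00, V=0.94; Q4=5.66, Q2=0.94; dissipated=18.669
Op 3: GROUND 2: Q2=0; energy lost=0.444
Op 4: CLOSE 1-4: Q_total=32.06, C_total=10.00, V=3.21; Q1=12.82, Q4=19.23; dissipated=38.404
Total dissipated: 153.617 μJ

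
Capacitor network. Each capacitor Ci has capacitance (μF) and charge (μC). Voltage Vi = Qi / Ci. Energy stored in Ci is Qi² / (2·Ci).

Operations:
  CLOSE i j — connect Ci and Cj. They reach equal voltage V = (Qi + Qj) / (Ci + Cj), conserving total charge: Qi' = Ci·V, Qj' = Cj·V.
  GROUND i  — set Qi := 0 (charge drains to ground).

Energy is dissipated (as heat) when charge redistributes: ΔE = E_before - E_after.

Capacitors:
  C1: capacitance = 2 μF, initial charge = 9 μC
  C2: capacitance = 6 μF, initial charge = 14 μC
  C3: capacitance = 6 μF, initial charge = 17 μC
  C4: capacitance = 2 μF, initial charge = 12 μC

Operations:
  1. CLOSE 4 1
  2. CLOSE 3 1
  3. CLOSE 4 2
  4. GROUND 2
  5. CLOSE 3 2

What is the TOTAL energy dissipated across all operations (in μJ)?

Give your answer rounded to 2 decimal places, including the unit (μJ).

Answer: 57.75 μJ

Derivation:
Initial: C1(2μF, Q=9μC, V=4.50V), C2(6μF, Q=14μC, V=2.33V), C3(6μF, Q=17μC, V=2.83V), C4(2μF, Q=12μC, V=6.00V)
Op 1: CLOSE 4-1: Q_total=21.00, C_total=4.00, V=5.25; Q4=10.50, Q1=10.50; dissipated=1.125
Op 2: CLOSE 3-1: Q_total=27.50, C_total=8.00, V=3.44; Q3=20.62, Q1=6.88; dissipated=4.380
Op 3: CLOSE 4-2: Q_total=24.50, C_total=8.00, V=3.06; Q4=6.12, Q2=18.38; dissipated=6.380
Op 4: GROUND 2: Q2=0; energy lost=28.137
Op 5: CLOSE 3-2: Q_total=20.62, C_total=12.00, V=1.72; Q3=10.31, Q2=10.31; dissipated=17.725
Total dissipated: 57.747 μJ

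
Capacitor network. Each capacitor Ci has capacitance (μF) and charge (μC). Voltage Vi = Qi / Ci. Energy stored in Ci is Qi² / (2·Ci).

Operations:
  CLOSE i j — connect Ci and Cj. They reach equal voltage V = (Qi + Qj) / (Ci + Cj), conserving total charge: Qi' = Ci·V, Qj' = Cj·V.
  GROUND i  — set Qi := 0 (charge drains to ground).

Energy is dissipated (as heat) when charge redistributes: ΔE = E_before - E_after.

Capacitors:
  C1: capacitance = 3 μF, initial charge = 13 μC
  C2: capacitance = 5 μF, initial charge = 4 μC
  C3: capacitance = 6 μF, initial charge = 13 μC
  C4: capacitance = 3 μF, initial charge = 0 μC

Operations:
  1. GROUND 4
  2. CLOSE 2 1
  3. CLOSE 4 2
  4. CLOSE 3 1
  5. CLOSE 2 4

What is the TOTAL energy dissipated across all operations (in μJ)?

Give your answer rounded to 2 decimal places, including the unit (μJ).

Initial: C1(3μF, Q=13μC, V=4.33V), C2(5μF, Q=4μC, V=0.80V), C3(6μF, Q=13μC, V=2.17V), C4(3μF, Q=0μC, V=0.00V)
Op 1: GROUND 4: Q4=0; energy lost=0.000
Op 2: CLOSE 2-1: Q_total=17.00, C_total=8.00, V=2.12; Q2=10.62, Q1=6.38; dissipated=11.704
Op 3: CLOSE 4-2: Q_total=10.62, C_total=8.00, V=1.33; Q4=3.98, Q2=6.64; dissipated=4.233
Op 4: CLOSE 3-1: Q_total=19.38, C_total=9.00, V=2.15; Q3=12.92, Q1=6.46; dissipated=0.002
Op 5: CLOSE 2-4: Q_total=10.62, C_total=8.00, V=1.33; Q2=6.64, Q4=3.98; dissipated=0.000
Total dissipated: 15.939 μJ

Answer: 15.94 μJ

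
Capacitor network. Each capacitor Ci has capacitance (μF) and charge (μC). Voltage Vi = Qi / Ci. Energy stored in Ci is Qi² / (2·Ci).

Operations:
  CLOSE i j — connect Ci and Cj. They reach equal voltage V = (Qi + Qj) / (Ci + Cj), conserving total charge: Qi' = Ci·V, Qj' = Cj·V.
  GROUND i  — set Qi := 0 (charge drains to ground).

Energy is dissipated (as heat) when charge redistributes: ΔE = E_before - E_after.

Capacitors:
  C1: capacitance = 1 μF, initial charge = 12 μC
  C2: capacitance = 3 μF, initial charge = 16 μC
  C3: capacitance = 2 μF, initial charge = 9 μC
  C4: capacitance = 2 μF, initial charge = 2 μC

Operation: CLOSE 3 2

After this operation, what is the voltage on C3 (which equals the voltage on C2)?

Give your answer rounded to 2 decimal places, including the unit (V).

Initial: C1(1μF, Q=12μC, V=12.00V), C2(3μF, Q=16μC, V=5.33V), C3(2μF, Q=9μC, V=4.50V), C4(2μF, Q=2μC, V=1.00V)
Op 1: CLOSE 3-2: Q_total=25.00, C_total=5.00, V=5.00; Q3=10.00, Q2=15.00; dissipated=0.417

Answer: 5.00 V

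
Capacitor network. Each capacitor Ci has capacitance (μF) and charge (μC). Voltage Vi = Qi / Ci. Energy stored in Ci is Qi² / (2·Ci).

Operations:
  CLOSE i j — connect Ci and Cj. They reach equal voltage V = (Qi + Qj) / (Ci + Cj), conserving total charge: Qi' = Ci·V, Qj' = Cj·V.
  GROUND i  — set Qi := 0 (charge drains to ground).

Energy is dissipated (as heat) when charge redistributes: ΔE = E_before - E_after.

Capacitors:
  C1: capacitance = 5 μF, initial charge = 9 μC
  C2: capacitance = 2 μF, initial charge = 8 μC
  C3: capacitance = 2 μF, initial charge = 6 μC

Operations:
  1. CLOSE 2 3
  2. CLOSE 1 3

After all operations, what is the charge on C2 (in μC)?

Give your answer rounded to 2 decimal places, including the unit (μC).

Answer: 7.00 μC

Derivation:
Initial: C1(5μF, Q=9μC, V=1.80V), C2(2μF, Q=8μC, V=4.00V), C3(2μF, Q=6μC, V=3.00V)
Op 1: CLOSE 2-3: Q_total=14.00, C_total=4.00, V=3.50; Q2=7.00, Q3=7.00; dissipated=0.500
Op 2: CLOSE 1-3: Q_total=16.00, C_total=7.00, V=2.29; Q1=11.43, Q3=4.57; dissipated=2.064
Final charges: Q1=11.43, Q2=7.00, Q3=4.57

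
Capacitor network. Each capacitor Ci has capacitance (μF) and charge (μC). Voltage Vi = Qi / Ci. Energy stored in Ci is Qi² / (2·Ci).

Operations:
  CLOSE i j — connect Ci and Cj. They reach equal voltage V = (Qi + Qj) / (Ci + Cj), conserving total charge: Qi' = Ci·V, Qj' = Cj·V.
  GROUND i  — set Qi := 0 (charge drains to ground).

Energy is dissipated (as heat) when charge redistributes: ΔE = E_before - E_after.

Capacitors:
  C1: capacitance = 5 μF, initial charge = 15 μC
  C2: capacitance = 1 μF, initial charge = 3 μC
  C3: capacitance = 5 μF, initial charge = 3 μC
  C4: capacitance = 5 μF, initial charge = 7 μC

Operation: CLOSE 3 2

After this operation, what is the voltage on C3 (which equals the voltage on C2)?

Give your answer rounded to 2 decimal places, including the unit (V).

Initial: C1(5μF, Q=15μC, V=3.00V), C2(1μF, Q=3μC, V=3.00V), C3(5μF, Q=3μC, V=0.60V), C4(5μF, Q=7μC, V=1.40V)
Op 1: CLOSE 3-2: Q_total=6.00, C_total=6.00, V=1.00; Q3=5.00, Q2=1.00; dissipated=2.400

Answer: 1.00 V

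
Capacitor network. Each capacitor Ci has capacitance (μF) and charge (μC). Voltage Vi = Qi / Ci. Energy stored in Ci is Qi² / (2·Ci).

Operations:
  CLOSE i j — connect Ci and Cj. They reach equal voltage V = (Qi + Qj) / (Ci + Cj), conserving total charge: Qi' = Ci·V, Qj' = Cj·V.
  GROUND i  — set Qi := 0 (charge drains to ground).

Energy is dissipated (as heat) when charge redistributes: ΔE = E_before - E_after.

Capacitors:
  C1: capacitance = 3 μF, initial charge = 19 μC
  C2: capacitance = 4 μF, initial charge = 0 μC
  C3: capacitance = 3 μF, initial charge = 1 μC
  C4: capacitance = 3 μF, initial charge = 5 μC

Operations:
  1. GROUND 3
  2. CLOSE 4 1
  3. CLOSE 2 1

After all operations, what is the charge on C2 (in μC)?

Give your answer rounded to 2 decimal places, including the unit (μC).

Answer: 6.86 μC

Derivation:
Initial: C1(3μF, Q=19μC, V=6.33V), C2(4μF, Q=0μC, V=0.00V), C3(3μF, Q=1μC, V=0.33V), C4(3μF, Q=5μC, V=1.67V)
Op 1: GROUND 3: Q3=0; energy lost=0.167
Op 2: CLOSE 4-1: Q_total=24.00, C_total=6.00, V=4.00; Q4=12.00, Q1=12.00; dissipated=16.333
Op 3: CLOSE 2-1: Q_total=12.00, C_total=7.00, V=1.71; Q2=6.86, Q1=5.14; dissipated=13.714
Final charges: Q1=5.14, Q2=6.86, Q3=0.00, Q4=12.00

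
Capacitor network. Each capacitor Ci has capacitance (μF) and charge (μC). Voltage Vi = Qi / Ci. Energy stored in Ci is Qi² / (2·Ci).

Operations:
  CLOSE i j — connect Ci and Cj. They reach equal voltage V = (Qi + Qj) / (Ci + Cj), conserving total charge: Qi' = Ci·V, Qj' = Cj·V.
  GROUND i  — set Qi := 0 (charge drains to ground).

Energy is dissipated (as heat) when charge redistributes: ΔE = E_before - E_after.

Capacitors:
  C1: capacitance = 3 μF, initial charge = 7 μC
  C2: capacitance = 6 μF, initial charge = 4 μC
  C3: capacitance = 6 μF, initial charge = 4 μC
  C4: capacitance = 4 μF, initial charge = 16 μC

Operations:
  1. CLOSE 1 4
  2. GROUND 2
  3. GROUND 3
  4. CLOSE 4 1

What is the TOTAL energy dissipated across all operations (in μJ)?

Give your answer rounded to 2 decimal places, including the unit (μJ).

Initial: C1(3μF, Q=7μC, V=2.33V), C2(6μF, Q=4μC, V=0.67V), C3(6μF, Q=4μC, V=0.67V), C4(4μF, Q=16μC, V=4.00V)
Op 1: CLOSE 1-4: Q_total=23.00, C_total=7.00, V=3.29; Q1=9.86, Q4=13.14; dissipated=2.381
Op 2: GROUND 2: Q2=0; energy lost=1.333
Op 3: GROUND 3: Q3=0; energy lost=1.333
Op 4: CLOSE 4-1: Q_total=23.00, C_total=7.00, V=3.29; Q4=13.14, Q1=9.86; dissipated=0.000
Total dissipated: 5.048 μJ

Answer: 5.05 μJ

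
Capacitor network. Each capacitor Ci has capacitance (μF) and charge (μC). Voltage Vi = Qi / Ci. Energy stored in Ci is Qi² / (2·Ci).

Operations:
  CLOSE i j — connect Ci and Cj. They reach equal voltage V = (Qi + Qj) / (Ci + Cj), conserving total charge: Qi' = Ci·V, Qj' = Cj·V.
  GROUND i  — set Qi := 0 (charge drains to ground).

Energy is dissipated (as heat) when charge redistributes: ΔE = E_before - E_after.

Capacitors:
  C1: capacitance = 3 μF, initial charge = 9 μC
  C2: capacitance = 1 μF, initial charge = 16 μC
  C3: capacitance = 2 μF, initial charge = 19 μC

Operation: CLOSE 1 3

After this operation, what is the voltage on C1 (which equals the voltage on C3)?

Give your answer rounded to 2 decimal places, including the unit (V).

Answer: 5.60 V

Derivation:
Initial: C1(3μF, Q=9μC, V=3.00V), C2(1μF, Q=16μC, V=16.00V), C3(2μF, Q=19μC, V=9.50V)
Op 1: CLOSE 1-3: Q_total=28.00, C_total=5.00, V=5.60; Q1=16.80, Q3=11.20; dissipated=25.350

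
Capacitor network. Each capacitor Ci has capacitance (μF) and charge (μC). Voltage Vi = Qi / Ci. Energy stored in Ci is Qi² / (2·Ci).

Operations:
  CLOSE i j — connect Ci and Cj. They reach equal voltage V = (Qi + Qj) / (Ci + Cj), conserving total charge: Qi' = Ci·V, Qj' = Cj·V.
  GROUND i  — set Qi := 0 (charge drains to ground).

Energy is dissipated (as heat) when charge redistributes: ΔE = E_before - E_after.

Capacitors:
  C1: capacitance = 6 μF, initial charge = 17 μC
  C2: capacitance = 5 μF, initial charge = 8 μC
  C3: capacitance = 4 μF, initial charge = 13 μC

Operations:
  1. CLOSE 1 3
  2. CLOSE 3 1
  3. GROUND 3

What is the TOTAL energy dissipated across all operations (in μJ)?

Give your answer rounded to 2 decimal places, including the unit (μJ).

Answer: 18.21 μJ

Derivation:
Initial: C1(6μF, Q=17μC, V=2.83V), C2(5μF, Q=8μC, V=1.60V), C3(4μF, Q=13μC, V=3.25V)
Op 1: CLOSE 1-3: Q_total=30.00, C_total=10.00, V=3.00; Q1=18.00, Q3=12.00; dissipated=0.208
Op 2: CLOSE 3-1: Q_total=30.00, C_total=10.00, V=3.00; Q3=12.00, Q1=18.00; dissipated=0.000
Op 3: GROUND 3: Q3=0; energy lost=18.000
Total dissipated: 18.208 μJ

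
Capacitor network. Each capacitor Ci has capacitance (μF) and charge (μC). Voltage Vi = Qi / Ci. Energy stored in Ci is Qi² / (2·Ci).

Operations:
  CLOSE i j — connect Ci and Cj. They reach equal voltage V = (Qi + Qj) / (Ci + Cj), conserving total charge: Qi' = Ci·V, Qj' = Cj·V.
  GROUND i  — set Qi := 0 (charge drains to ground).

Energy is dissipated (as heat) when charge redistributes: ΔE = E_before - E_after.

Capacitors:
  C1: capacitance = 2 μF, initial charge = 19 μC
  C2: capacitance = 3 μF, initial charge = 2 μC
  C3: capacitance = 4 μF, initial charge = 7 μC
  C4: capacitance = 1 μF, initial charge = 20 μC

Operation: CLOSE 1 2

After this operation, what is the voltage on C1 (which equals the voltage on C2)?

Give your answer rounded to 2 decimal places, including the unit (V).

Answer: 4.20 V

Derivation:
Initial: C1(2μF, Q=19μC, V=9.50V), C2(3μF, Q=2μC, V=0.67V), C3(4μF, Q=7μC, V=1.75V), C4(1μF, Q=20μC, V=20.00V)
Op 1: CLOSE 1-2: Q_total=21.00, C_total=5.00, V=4.20; Q1=8.40, Q2=12.60; dissipated=46.817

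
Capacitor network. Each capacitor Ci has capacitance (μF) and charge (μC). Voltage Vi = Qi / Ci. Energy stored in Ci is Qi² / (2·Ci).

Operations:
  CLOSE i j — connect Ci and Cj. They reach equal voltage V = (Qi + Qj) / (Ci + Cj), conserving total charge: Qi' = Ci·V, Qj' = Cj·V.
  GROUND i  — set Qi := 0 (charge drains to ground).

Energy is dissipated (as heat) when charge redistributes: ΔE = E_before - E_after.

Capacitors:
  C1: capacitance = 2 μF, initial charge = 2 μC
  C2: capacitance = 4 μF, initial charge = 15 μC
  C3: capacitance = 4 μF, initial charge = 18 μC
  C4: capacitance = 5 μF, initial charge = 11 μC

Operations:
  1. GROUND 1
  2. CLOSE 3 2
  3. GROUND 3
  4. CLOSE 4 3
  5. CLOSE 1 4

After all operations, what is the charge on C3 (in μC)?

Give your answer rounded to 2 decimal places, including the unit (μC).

Answer: 4.89 μC

Derivation:
Initial: C1(2μF, Q=2μC, V=1.00V), C2(4μF, Q=15μC, V=3.75V), C3(4μF, Q=18μC, V=4.50V), C4(5μF, Q=11μC, V=2.20V)
Op 1: GROUND 1: Q1=0; energy lost=1.000
Op 2: CLOSE 3-2: Q_total=33.00, C_total=8.00, V=4.12; Q3=16.50, Q2=16.50; dissipated=0.562
Op 3: GROUND 3: Q3=0; energy lost=34.031
Op 4: CLOSE 4-3: Q_total=11.00, C_total=9.00, V=1.22; Q4=6.11, Q3=4.89; dissipated=5.378
Op 5: CLOSE 1-4: Q_total=6.11, C_total=7.00, V=0.87; Q1=1.75, Q4=4.37; dissipated=1.067
Final charges: Q1=1.75, Q2=16.50, Q3=4.89, Q4=4.37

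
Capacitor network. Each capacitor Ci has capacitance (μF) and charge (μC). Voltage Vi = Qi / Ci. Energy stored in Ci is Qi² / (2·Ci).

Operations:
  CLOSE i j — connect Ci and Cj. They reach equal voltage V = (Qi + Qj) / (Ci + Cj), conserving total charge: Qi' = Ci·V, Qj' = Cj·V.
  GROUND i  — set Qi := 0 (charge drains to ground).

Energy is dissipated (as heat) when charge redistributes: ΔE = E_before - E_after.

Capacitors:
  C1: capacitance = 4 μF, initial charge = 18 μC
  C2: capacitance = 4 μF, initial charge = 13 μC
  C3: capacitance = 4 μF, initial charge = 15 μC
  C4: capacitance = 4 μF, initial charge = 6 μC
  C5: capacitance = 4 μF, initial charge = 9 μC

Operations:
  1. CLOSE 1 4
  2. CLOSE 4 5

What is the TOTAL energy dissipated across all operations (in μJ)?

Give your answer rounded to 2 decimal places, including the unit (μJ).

Answer: 9.56 μJ

Derivation:
Initial: C1(4μF, Q=18μC, V=4.50V), C2(4μF, Q=13μC, V=3.25V), C3(4μF, Q=15μC, V=3.75V), C4(4μF, Q=6μC, V=1.50V), C5(4μF, Q=9μC, V=2.25V)
Op 1: CLOSE 1-4: Q_total=24.00, C_total=8.00, V=3.00; Q1=12.00, Q4=12.00; dissipated=9.000
Op 2: CLOSE 4-5: Q_total=21.00, C_total=8.00, V=2.62; Q4=10.50, Q5=10.50; dissipated=0.562
Total dissipated: 9.562 μJ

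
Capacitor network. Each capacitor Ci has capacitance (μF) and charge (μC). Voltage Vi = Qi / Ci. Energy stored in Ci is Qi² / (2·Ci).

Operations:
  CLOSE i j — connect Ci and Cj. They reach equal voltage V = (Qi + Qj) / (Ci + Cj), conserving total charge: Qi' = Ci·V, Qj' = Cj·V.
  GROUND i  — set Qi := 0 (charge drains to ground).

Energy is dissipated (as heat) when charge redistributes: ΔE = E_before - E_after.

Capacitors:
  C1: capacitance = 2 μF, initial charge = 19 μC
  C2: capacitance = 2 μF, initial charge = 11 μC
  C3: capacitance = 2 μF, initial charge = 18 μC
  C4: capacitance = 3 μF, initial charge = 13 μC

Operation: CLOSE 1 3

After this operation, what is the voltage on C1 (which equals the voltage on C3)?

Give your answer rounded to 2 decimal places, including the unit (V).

Initial: C1(2μF, Q=19μC, V=9.50V), C2(2μF, Q=11μC, V=5.50V), C3(2μF, Q=18μC, V=9.00V), C4(3μF, Q=13μC, V=4.33V)
Op 1: CLOSE 1-3: Q_total=37.00, C_total=4.00, V=9.25; Q1=18.50, Q3=18.50; dissipated=0.125

Answer: 9.25 V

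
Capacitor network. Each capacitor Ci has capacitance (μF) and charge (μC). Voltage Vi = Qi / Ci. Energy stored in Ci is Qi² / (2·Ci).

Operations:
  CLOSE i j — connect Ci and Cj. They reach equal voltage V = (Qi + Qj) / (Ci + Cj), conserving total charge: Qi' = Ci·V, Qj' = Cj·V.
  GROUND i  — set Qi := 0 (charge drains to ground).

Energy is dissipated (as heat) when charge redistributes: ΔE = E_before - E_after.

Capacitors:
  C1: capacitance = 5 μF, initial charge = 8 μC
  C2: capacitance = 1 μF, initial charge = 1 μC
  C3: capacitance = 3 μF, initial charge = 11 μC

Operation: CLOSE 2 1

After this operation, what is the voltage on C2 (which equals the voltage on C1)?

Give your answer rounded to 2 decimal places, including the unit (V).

Initial: C1(5μF, Q=8μC, V=1.60V), C2(1μF, Q=1μC, V=1.00V), C3(3μF, Q=11μC, V=3.67V)
Op 1: CLOSE 2-1: Q_total=9.00, C_total=6.00, V=1.50; Q2=1.50, Q1=7.50; dissipated=0.150

Answer: 1.50 V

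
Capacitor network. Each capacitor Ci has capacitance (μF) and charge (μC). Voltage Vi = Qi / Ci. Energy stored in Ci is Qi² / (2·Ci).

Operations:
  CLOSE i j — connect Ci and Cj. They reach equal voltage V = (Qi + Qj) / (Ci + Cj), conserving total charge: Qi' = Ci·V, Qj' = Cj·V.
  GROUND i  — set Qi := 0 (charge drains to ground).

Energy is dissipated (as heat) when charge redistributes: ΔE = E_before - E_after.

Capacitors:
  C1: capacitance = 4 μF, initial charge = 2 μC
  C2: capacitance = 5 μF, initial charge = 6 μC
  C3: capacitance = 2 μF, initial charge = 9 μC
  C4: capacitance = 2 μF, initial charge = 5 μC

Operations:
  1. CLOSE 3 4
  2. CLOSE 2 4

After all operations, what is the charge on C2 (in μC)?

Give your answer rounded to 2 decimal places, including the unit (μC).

Initial: C1(4μF, Q=2μC, V=0.50V), C2(5μF, Q=6μC, V=1.20V), C3(2μF, Q=9μC, V=4.50V), C4(2μF, Q=5μC, V=2.50V)
Op 1: CLOSE 3-4: Q_total=14.00, C_total=4.00, V=3.50; Q3=7.00, Q4=7.00; dissipated=2.000
Op 2: CLOSE 2-4: Q_total=13.00, C_total=7.00, V=1.86; Q2=9.29, Q4=3.71; dissipated=3.779
Final charges: Q1=2.00, Q2=9.29, Q3=7.00, Q4=3.71

Answer: 9.29 μC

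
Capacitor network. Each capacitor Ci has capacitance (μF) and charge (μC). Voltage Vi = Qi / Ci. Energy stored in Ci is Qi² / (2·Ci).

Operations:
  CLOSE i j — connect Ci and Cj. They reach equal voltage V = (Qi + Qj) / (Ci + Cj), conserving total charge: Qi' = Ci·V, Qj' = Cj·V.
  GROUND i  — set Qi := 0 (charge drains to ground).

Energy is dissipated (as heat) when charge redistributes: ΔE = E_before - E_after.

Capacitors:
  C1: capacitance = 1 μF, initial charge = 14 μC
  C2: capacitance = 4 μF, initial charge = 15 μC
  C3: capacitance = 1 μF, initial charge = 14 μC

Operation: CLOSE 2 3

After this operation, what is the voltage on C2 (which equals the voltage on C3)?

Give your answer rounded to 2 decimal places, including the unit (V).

Initial: C1(1μF, Q=14μC, V=14.00V), C2(4μF, Q=15μC, V=3.75V), C3(1μF, Q=14μC, V=14.00V)
Op 1: CLOSE 2-3: Q_total=29.00, C_total=5.00, V=5.80; Q2=23.20, Q3=5.80; dissipated=42.025

Answer: 5.80 V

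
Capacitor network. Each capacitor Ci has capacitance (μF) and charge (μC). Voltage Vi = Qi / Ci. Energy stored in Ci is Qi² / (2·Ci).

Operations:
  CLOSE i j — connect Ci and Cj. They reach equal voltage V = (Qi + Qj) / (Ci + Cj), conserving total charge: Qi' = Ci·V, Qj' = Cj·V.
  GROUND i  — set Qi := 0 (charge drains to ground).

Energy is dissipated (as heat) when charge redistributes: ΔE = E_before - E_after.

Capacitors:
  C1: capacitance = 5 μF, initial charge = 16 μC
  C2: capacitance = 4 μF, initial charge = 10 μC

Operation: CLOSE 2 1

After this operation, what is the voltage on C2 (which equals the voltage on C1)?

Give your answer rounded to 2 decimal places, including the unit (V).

Answer: 2.89 V

Derivation:
Initial: C1(5μF, Q=16μC, V=3.20V), C2(4μF, Q=10μC, V=2.50V)
Op 1: CLOSE 2-1: Q_total=26.00, C_total=9.00, V=2.89; Q2=11.56, Q1=14.44; dissipated=0.544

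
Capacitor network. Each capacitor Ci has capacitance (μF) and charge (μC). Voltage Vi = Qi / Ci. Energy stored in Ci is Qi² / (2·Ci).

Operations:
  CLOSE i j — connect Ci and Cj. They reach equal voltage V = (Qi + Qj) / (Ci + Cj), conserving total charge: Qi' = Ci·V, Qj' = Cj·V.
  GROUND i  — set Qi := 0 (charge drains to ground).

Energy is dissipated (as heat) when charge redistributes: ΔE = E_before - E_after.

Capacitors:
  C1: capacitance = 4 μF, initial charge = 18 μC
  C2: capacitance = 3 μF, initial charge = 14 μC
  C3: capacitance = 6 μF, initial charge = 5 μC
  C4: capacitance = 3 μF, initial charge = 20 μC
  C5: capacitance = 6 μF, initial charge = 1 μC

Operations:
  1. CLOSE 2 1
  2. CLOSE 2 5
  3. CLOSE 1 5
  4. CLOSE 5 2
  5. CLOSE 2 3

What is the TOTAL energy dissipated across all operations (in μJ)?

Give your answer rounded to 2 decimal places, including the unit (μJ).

Initial: C1(4μF, Q=18μC, V=4.50V), C2(3μF, Q=14μC, V=4.67V), C3(6μF, Q=5μC, V=0.83V), C4(3μF, Q=20μC, V=6.67V), C5(6μF, Q=1μC, V=0.17V)
Op 1: CLOSE 2-1: Q_total=32.00, C_total=7.00, V=4.57; Q2=13.71, Q1=18.29; dissipated=0.024
Op 2: CLOSE 2-5: Q_total=14.71, C_total=9.00, V=1.63; Q2=4.90, Q5=9.81; dissipated=19.402
Op 3: CLOSE 1-5: Q_total=28.10, C_total=10.00, V=2.81; Q1=11.24, Q5=16.86; dissipated=10.348
Op 4: CLOSE 5-2: Q_total=21.76, C_total=9.00, V=2.42; Q5=14.51, Q2=7.25; dissipated=1.380
Op 5: CLOSE 2-3: Q_total=12.25, C_total=9.00, V=1.36; Q2=4.08, Q3=8.17; dissipated=2.511
Total dissipated: 33.664 μJ

Answer: 33.66 μJ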